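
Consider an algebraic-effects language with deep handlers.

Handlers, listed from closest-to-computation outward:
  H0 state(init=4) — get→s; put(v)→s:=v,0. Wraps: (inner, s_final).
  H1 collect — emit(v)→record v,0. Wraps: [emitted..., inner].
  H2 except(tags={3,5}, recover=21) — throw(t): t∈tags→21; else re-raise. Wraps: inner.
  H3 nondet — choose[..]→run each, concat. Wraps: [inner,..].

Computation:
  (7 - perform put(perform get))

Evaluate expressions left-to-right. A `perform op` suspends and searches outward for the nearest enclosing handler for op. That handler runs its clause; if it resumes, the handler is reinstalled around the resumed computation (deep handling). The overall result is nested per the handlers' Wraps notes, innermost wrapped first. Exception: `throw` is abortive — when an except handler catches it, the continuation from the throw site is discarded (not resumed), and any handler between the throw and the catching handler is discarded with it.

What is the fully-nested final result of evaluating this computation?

Answer: [[(7, 4)]]

Evaluation trace:
get @ H0 ⇒ 4
put(4) @ H0 ⇒ s:=4
H0 returns (7, 4)
H1 returns [(7, 4)]
H2 returns [(7, 4)]
H3 returns [[(7, 4)]]
= [[(7, 4)]]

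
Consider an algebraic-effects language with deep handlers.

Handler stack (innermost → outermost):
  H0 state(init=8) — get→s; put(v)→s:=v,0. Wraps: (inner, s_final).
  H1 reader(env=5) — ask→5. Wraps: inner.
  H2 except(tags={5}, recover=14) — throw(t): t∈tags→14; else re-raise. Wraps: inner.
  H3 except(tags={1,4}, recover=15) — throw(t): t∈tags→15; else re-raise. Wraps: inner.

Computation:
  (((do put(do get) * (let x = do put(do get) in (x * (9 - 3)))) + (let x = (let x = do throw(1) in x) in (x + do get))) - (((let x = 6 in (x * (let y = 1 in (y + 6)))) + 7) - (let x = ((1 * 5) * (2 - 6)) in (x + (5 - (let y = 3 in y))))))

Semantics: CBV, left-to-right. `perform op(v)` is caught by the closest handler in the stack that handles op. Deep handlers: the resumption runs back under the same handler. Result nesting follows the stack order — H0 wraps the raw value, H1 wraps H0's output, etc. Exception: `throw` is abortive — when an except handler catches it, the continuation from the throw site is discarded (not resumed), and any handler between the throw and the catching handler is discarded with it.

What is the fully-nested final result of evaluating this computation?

Step-by-step:
get @ H0 ⇒ 8
put(8) @ H0 ⇒ s:=8
get @ H0 ⇒ 8
put(8) @ H0 ⇒ s:=8
throw(1) @ H2 re-raised
throw(1) @ H3 caught ⇒ 15
= 15

Answer: 15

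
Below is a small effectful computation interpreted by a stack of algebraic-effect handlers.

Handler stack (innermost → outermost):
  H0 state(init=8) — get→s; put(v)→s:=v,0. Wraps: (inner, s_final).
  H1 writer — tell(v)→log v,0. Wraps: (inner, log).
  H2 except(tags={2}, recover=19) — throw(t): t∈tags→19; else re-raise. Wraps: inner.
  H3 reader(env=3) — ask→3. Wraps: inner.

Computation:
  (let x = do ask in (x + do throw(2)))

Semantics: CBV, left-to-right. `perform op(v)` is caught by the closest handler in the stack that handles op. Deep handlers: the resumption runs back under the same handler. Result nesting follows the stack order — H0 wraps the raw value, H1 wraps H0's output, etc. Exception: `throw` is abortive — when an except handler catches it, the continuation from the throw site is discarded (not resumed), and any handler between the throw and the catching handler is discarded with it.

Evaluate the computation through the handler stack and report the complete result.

Evaluation trace:
ask @ H3 ⇒ 3
throw(2) @ H2 caught ⇒ 19
H3 returns 19
= 19

Answer: 19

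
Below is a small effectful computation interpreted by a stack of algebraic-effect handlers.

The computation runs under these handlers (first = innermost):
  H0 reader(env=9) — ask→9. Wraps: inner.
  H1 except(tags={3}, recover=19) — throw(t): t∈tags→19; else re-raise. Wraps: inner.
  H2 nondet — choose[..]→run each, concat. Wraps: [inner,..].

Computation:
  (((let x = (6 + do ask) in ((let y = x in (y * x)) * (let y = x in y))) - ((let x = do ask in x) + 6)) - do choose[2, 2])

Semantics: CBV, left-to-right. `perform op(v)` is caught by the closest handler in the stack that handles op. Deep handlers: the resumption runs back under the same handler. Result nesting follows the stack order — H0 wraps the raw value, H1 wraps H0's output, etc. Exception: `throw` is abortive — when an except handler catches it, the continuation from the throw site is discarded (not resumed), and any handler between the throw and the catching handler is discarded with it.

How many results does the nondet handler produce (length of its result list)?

Evaluation trace:
ask @ H0 ⇒ 9
ask @ H0 ⇒ 9
choose[2, 2] @ H2
  branch[0] choose=2:
    H0 returns 3358
    H1 returns 3358
    H2 returns [3358]
  branch[1] choose=2:
    H0 returns 3358
    H1 returns 3358
    H2 returns [3358]
= [3358, 3358]

Answer: 2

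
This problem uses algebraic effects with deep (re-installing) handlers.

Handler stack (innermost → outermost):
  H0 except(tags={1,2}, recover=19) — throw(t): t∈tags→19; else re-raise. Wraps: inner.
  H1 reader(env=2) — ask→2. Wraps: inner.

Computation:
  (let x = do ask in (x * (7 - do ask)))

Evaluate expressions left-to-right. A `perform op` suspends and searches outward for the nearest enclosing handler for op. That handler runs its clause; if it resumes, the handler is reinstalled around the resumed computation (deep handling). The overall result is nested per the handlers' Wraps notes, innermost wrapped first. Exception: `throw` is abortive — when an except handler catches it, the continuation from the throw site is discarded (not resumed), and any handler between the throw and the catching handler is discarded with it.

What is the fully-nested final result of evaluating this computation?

Evaluation trace:
ask @ H1 ⇒ 2
ask @ H1 ⇒ 2
H0 returns 10
H1 returns 10
= 10

Answer: 10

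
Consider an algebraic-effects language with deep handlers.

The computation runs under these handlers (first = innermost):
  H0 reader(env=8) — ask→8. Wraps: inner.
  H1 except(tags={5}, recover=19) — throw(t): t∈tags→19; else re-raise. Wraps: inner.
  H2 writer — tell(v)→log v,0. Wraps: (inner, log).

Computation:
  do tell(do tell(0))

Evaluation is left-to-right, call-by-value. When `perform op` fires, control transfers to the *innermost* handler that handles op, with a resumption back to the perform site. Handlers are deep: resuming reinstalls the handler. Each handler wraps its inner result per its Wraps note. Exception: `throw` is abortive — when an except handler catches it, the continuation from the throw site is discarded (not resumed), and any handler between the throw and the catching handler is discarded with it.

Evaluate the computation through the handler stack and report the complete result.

Answer: (0, (0, 0))

Working:
tell(0) @ H2 ⇒ log+=0
tell(0) @ H2 ⇒ log+=0
H0 returns 0
H1 returns 0
H2 returns (0, (0, 0))
= (0, (0, 0))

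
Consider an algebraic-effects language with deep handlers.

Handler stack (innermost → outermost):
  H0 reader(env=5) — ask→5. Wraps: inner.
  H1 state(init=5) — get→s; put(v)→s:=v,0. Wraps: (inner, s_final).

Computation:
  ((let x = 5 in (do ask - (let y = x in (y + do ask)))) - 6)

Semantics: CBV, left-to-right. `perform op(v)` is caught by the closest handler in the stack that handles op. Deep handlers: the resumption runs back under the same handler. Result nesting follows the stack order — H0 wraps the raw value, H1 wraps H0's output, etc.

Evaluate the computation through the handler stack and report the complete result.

Answer: (-11, 5)

Evaluation trace:
ask @ H0 ⇒ 5
ask @ H0 ⇒ 5
H0 returns -11
H1 returns (-11, 5)
= (-11, 5)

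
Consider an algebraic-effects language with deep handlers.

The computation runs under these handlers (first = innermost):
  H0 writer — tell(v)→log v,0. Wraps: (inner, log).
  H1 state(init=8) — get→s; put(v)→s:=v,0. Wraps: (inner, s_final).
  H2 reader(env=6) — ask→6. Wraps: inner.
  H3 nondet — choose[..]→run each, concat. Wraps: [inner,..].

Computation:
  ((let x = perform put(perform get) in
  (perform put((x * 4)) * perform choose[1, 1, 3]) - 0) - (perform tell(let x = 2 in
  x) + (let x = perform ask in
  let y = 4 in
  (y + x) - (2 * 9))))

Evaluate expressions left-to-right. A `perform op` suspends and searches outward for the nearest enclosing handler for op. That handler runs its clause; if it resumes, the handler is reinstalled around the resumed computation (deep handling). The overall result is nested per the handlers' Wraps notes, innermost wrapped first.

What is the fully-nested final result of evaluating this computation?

Answer: [((8, (2)), 0), ((8, (2)), 0), ((8, (2)), 0)]

Working:
get @ H1 ⇒ 8
put(8) @ H1 ⇒ s:=8
put(0) @ H1 ⇒ s:=0
choose[1, 1, 3] @ H3
  branch[0] choose=1:
    tell(2) @ H0 ⇒ log+=2
    ask @ H2 ⇒ 6
    H0 returns (8, (2))
    H1 returns ((8, (2)), 0)
    H2 returns ((8, (2)), 0)
    H3 returns [((8, (2)), 0)]
  branch[1] choose=1:
    tell(2) @ H0 ⇒ log+=2
    ask @ H2 ⇒ 6
    H0 returns (8, (2))
    H1 returns ((8, (2)), 0)
    H2 returns ((8, (2)), 0)
    H3 returns [((8, (2)), 0)]
  branch[2] choose=3:
    tell(2) @ H0 ⇒ log+=2
    ask @ H2 ⇒ 6
    H0 returns (8, (2))
    H1 returns ((8, (2)), 0)
    H2 returns ((8, (2)), 0)
    H3 returns [((8, (2)), 0)]
= [((8, (2)), 0), ((8, (2)), 0), ((8, (2)), 0)]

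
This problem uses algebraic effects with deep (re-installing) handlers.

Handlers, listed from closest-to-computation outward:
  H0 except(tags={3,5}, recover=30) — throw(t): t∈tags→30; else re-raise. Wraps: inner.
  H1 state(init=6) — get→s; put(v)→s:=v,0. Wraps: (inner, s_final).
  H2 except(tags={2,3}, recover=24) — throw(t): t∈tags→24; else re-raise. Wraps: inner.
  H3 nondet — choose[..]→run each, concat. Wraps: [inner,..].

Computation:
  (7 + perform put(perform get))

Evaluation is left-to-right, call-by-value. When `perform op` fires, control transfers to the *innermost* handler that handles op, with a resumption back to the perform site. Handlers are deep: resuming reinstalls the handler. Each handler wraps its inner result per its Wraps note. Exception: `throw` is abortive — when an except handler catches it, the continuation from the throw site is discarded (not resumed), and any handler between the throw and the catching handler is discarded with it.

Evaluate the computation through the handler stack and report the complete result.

Answer: [(7, 6)]

Working:
get @ H1 ⇒ 6
put(6) @ H1 ⇒ s:=6
H0 returns 7
H1 returns (7, 6)
H2 returns (7, 6)
H3 returns [(7, 6)]
= [(7, 6)]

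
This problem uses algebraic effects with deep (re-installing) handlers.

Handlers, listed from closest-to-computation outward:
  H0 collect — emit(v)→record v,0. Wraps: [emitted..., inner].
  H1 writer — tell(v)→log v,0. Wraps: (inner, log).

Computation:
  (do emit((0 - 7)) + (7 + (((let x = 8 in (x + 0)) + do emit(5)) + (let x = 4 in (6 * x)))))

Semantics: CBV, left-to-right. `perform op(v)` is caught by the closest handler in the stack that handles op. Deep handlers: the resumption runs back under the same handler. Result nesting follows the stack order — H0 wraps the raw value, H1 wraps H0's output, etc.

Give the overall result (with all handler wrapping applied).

Answer: ([-7, 5, 39], ())

Step-by-step:
emit(-7) @ H0 ⇒ out+=-7
emit(5) @ H0 ⇒ out+=5
H0 returns [-7, 5, 39]
H1 returns ([-7, 5, 39], ())
= ([-7, 5, 39], ())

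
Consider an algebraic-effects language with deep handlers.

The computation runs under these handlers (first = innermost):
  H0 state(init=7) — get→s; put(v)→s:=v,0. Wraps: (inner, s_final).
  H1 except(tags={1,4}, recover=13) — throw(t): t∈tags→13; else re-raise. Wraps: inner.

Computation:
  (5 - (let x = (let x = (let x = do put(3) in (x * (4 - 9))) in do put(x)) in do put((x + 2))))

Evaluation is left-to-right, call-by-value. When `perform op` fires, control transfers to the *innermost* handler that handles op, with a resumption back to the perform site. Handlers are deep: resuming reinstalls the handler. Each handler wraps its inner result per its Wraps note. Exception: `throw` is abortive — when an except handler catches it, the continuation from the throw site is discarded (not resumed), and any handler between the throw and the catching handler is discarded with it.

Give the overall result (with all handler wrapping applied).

Working:
put(3) @ H0 ⇒ s:=3
put(0) @ H0 ⇒ s:=0
put(2) @ H0 ⇒ s:=2
H0 returns (5, 2)
H1 returns (5, 2)
= (5, 2)

Answer: (5, 2)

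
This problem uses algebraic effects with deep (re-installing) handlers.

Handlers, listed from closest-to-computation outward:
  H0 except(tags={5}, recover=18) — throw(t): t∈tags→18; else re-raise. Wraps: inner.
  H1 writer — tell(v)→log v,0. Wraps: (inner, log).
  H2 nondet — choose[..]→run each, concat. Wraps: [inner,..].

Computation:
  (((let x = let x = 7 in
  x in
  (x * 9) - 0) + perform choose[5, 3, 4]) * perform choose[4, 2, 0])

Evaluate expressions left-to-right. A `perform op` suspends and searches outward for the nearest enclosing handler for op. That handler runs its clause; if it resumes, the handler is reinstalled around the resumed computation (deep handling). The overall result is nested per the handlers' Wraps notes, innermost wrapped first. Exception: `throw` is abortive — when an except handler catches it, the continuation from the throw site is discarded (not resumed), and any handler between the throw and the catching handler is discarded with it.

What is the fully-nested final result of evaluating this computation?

Answer: [(272, ()), (136, ()), (0, ()), (264, ()), (132, ()), (0, ()), (268, ()), (134, ()), (0, ())]

Step-by-step:
choose[5, 3, 4] @ H2
  branch[0] choose=5:
    choose[4, 2, 0] @ H2
      branch[0] choose=4:
        H0 returns 272
        H1 returns (272, ())
        H2 returns [(272, ())]
      branch[1] choose=2:
        H0 returns 136
        H1 returns (136, ())
        H2 returns [(136, ())]
      branch[2] choose=0:
        H0 returns 0
        H1 returns (0, ())
        H2 returns [(0, ())]
  branch[1] choose=3:
    choose[4, 2, 0] @ H2
      branch[0] choose=4:
        H0 returns 264
        H1 returns (264, ())
        H2 returns [(264, ())]
      branch[1] choose=2:
        H0 returns 132
        H1 returns (132, ())
        H2 returns [(132, ())]
      branch[2] choose=0:
        H0 returns 0
        H1 returns (0, ())
        H2 returns [(0, ())]
  branch[2] choose=4:
    choose[4, 2, 0] @ H2
      branch[0] choose=4:
        H0 returns 268
        H1 returns (268, ())
        H2 returns [(268, ())]
      branch[1] choose=2:
        H0 returns 134
        H1 returns (134, ())
        H2 returns [(134, ())]
      branch[2] choose=0:
        H0 returns 0
        H1 returns (0, ())
        H2 returns [(0, ())]
= [(272, ()), (136, ()), (0, ()), (264, ()), (132, ()), (0, ()), (268, ()), (134, ()), (0, ())]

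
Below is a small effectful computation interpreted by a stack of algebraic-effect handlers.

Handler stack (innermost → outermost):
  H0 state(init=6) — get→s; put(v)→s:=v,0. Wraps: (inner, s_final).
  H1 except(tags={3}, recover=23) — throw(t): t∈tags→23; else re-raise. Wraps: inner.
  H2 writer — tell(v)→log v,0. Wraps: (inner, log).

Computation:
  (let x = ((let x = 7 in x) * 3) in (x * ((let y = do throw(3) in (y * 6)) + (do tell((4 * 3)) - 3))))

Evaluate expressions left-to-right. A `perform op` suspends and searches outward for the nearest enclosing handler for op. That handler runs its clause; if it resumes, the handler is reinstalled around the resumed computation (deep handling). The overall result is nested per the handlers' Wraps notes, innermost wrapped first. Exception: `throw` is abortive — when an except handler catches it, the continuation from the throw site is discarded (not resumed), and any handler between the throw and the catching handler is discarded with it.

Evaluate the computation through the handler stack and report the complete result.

Answer: (23, ())

Working:
throw(3) @ H1 caught ⇒ 23
H2 returns (23, ())
= (23, ())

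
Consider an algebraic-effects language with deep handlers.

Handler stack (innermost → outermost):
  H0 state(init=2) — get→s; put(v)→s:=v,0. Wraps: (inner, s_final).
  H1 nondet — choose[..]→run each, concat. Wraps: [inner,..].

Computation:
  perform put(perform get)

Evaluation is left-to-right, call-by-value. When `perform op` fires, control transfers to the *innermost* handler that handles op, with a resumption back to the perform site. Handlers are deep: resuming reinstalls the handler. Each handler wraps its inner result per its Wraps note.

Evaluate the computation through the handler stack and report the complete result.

Working:
get @ H0 ⇒ 2
put(2) @ H0 ⇒ s:=2
H0 returns (0, 2)
H1 returns [(0, 2)]
= [(0, 2)]

Answer: [(0, 2)]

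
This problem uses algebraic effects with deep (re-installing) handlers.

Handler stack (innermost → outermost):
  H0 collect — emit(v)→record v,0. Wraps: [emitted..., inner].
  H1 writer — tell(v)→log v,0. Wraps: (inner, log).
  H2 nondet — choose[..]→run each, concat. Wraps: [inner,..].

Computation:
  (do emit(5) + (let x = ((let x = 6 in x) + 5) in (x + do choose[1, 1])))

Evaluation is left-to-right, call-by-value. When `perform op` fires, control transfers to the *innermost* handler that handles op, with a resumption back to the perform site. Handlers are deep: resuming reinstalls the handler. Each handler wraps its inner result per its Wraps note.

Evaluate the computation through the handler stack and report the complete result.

Step-by-step:
emit(5) @ H0 ⇒ out+=5
choose[1, 1] @ H2
  branch[0] choose=1:
    H0 returns [5, 12]
    H1 returns ([5, 12], ())
    H2 returns [([5, 12], ())]
  branch[1] choose=1:
    H0 returns [5, 12]
    H1 returns ([5, 12], ())
    H2 returns [([5, 12], ())]
= [([5, 12], ()), ([5, 12], ())]

Answer: [([5, 12], ()), ([5, 12], ())]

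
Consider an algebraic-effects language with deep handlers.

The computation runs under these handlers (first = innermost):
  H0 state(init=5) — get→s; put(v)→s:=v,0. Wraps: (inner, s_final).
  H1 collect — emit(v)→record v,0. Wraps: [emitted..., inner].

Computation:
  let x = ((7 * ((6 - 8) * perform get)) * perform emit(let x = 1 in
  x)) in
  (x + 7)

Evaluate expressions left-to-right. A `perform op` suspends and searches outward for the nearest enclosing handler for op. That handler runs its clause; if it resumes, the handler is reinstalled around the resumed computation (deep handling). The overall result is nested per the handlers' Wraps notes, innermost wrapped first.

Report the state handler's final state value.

Evaluation trace:
get @ H0 ⇒ 5
emit(1) @ H1 ⇒ out+=1
H0 returns (7, 5)
H1 returns [1, (7, 5)]
= [1, (7, 5)]

Answer: 5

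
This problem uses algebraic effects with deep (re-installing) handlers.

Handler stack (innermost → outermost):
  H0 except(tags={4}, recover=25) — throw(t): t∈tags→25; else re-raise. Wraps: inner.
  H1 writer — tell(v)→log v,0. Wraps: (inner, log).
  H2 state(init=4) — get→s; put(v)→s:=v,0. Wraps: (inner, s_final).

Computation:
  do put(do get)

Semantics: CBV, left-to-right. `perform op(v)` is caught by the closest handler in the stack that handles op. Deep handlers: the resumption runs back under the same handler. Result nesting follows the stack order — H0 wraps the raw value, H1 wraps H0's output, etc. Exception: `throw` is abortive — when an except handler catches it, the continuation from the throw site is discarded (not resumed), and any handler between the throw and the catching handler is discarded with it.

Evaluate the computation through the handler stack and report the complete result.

Step-by-step:
get @ H2 ⇒ 4
put(4) @ H2 ⇒ s:=4
H0 returns 0
H1 returns (0, ())
H2 returns ((0, ()), 4)
= ((0, ()), 4)

Answer: ((0, ()), 4)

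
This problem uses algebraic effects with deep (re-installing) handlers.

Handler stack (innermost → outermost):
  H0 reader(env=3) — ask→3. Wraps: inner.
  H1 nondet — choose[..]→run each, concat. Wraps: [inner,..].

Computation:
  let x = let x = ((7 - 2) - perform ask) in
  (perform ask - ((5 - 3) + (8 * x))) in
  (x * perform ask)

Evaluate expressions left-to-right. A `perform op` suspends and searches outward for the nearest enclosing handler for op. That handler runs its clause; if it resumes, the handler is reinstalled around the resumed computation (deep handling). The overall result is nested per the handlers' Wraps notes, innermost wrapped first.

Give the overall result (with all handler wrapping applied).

Answer: [-45]

Evaluation trace:
ask @ H0 ⇒ 3
ask @ H0 ⇒ 3
ask @ H0 ⇒ 3
H0 returns -45
H1 returns [-45]
= [-45]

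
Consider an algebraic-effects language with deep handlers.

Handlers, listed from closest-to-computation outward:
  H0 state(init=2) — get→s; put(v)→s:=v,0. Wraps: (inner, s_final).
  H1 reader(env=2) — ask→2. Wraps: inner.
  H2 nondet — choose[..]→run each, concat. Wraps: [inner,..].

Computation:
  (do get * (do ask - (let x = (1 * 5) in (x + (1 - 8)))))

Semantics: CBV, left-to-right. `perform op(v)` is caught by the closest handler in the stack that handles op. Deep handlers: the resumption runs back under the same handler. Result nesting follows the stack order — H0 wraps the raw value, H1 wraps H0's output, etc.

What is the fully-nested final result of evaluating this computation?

Answer: [(8, 2)]

Evaluation trace:
get @ H0 ⇒ 2
ask @ H1 ⇒ 2
H0 returns (8, 2)
H1 returns (8, 2)
H2 returns [(8, 2)]
= [(8, 2)]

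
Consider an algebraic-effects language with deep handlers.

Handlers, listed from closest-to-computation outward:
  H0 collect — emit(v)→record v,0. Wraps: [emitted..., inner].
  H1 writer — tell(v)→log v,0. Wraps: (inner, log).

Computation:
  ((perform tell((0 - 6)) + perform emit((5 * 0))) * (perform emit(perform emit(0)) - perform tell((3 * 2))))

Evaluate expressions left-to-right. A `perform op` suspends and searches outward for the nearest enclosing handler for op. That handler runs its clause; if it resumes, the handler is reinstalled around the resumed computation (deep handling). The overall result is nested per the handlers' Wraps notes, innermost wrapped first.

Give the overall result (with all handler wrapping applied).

Answer: ([0, 0, 0, 0], (-6, 6))

Step-by-step:
tell(-6) @ H1 ⇒ log+=-6
emit(0) @ H0 ⇒ out+=0
emit(0) @ H0 ⇒ out+=0
emit(0) @ H0 ⇒ out+=0
tell(6) @ H1 ⇒ log+=6
H0 returns [0, 0, 0, 0]
H1 returns ([0, 0, 0, 0], (-6, 6))
= ([0, 0, 0, 0], (-6, 6))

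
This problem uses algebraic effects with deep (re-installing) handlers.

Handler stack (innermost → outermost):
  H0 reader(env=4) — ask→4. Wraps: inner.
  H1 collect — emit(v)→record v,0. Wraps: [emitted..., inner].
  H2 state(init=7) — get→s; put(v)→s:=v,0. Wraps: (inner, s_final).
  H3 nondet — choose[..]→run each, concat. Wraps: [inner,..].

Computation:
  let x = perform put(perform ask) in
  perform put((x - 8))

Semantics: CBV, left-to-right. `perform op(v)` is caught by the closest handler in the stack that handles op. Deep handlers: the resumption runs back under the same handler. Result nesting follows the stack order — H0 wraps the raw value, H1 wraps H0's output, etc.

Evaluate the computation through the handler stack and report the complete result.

Answer: [([0], -8)]

Working:
ask @ H0 ⇒ 4
put(4) @ H2 ⇒ s:=4
put(-8) @ H2 ⇒ s:=-8
H0 returns 0
H1 returns [0]
H2 returns ([0], -8)
H3 returns [([0], -8)]
= [([0], -8)]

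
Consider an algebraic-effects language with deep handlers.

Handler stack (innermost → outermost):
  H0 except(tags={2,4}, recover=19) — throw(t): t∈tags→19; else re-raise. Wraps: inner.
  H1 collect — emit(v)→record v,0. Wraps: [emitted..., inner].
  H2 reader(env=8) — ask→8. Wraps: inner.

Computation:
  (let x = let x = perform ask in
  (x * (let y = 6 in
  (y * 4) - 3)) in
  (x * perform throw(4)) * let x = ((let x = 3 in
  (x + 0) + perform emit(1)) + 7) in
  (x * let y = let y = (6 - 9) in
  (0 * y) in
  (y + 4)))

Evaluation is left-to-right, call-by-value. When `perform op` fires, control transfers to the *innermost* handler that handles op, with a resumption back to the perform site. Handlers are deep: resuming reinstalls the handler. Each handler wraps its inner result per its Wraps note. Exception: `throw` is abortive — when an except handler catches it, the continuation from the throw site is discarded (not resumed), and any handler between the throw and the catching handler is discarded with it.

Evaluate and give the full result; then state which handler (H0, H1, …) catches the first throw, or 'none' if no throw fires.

Evaluation trace:
ask @ H2 ⇒ 8
throw(4) @ H0 caught ⇒ 19
H1 returns [19]
H2 returns [19]
= [19]

Answer: [19] ; first throw caught by: H0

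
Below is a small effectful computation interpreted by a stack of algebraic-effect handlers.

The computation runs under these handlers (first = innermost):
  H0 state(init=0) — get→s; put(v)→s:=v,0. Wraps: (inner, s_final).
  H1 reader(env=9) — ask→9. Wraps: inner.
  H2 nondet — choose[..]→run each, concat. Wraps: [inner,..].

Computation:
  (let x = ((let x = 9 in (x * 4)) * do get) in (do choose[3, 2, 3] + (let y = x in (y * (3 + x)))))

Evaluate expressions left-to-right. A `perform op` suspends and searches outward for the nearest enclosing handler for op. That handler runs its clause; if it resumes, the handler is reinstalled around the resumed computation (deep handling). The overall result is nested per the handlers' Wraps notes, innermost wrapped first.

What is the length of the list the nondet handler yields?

Answer: 3

Evaluation trace:
get @ H0 ⇒ 0
choose[3, 2, 3] @ H2
  branch[0] choose=3:
    H0 returns (3, 0)
    H1 returns (3, 0)
    H2 returns [(3, 0)]
  branch[1] choose=2:
    H0 returns (2, 0)
    H1 returns (2, 0)
    H2 returns [(2, 0)]
  branch[2] choose=3:
    H0 returns (3, 0)
    H1 returns (3, 0)
    H2 returns [(3, 0)]
= [(3, 0), (2, 0), (3, 0)]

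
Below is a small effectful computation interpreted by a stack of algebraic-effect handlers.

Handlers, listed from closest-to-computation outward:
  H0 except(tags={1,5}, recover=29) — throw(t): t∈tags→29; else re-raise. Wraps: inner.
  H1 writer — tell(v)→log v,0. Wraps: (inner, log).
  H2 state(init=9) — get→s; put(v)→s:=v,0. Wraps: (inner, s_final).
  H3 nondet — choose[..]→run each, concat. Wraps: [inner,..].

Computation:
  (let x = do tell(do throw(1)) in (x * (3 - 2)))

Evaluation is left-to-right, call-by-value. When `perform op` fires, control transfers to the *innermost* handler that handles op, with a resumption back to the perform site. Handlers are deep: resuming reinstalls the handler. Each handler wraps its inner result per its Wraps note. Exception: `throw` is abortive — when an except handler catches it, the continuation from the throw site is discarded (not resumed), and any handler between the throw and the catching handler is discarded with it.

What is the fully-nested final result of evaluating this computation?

Evaluation trace:
throw(1) @ H0 caught ⇒ 29
H1 returns (29, ())
H2 returns ((29, ()), 9)
H3 returns [((29, ()), 9)]
= [((29, ()), 9)]

Answer: [((29, ()), 9)]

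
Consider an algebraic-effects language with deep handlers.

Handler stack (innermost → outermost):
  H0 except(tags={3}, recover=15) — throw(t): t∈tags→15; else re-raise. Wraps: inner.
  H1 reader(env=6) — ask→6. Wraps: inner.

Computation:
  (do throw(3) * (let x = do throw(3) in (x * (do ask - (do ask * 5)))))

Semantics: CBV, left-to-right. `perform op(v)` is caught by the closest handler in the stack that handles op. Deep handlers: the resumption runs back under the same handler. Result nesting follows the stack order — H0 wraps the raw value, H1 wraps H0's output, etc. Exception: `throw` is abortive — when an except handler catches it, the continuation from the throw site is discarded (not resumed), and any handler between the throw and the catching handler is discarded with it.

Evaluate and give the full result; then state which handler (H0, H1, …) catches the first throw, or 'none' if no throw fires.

Step-by-step:
throw(3) @ H0 caught ⇒ 15
H1 returns 15
= 15

Answer: 15 ; first throw caught by: H0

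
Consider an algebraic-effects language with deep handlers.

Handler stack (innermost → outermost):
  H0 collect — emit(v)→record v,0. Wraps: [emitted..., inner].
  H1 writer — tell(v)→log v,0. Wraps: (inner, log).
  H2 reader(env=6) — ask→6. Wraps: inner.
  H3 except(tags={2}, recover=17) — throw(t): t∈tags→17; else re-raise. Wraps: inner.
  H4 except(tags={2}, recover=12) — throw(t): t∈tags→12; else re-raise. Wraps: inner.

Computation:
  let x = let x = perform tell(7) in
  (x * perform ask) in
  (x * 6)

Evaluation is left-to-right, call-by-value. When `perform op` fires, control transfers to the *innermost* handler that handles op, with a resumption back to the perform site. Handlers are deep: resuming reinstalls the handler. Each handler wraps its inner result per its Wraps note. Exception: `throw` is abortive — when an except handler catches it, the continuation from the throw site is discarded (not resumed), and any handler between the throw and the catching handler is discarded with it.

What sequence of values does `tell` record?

Step-by-step:
tell(7) @ H1 ⇒ log+=7
ask @ H2 ⇒ 6
H0 returns [0]
H1 returns ([0], (7))
H2 returns ([0], (7))
H3 returns ([0], (7))
H4 returns ([0], (7))
= ([0], (7))

Answer: (7)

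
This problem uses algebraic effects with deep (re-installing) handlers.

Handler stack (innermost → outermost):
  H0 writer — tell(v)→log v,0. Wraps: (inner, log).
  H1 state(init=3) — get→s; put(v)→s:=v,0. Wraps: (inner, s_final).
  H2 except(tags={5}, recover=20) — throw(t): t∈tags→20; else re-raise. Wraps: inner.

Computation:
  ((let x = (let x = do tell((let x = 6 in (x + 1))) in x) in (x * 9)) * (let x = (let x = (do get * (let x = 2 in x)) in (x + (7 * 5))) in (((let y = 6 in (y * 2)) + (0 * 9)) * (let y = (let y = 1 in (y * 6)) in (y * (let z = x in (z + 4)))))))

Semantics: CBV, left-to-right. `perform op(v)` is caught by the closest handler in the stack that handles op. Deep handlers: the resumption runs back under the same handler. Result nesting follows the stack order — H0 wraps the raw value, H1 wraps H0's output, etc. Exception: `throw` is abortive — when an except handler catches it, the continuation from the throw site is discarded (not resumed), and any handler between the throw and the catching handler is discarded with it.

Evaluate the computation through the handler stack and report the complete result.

Step-by-step:
tell(7) @ H0 ⇒ log+=7
get @ H1 ⇒ 3
H0 returns (0, (7))
H1 returns ((0, (7)), 3)
H2 returns ((0, (7)), 3)
= ((0, (7)), 3)

Answer: ((0, (7)), 3)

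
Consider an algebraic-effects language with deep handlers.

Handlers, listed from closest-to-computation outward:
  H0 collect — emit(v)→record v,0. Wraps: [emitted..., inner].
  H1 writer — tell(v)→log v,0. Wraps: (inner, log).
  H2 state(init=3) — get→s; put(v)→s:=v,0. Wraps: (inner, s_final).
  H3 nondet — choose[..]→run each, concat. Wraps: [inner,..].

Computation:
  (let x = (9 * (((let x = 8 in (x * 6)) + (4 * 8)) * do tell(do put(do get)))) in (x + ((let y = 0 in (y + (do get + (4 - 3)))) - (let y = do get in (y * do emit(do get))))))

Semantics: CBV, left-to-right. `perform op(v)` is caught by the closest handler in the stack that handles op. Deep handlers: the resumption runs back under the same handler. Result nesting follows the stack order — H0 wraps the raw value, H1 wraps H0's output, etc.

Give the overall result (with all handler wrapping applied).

Answer: [(([3, 4], (0)), 3)]

Evaluation trace:
get @ H2 ⇒ 3
put(3) @ H2 ⇒ s:=3
tell(0) @ H1 ⇒ log+=0
get @ H2 ⇒ 3
get @ H2 ⇒ 3
get @ H2 ⇒ 3
emit(3) @ H0 ⇒ out+=3
H0 returns [3, 4]
H1 returns ([3, 4], (0))
H2 returns (([3, 4], (0)), 3)
H3 returns [(([3, 4], (0)), 3)]
= [(([3, 4], (0)), 3)]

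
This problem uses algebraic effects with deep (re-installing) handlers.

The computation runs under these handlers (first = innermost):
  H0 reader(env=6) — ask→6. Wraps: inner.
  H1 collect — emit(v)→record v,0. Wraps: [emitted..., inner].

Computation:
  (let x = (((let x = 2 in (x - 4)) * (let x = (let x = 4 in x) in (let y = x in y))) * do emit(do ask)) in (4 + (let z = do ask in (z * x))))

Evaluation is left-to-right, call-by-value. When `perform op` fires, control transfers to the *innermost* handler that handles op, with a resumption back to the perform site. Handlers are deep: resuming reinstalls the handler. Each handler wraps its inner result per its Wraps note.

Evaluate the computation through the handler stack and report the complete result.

Answer: [6, 4]

Step-by-step:
ask @ H0 ⇒ 6
emit(6) @ H1 ⇒ out+=6
ask @ H0 ⇒ 6
H0 returns 4
H1 returns [6, 4]
= [6, 4]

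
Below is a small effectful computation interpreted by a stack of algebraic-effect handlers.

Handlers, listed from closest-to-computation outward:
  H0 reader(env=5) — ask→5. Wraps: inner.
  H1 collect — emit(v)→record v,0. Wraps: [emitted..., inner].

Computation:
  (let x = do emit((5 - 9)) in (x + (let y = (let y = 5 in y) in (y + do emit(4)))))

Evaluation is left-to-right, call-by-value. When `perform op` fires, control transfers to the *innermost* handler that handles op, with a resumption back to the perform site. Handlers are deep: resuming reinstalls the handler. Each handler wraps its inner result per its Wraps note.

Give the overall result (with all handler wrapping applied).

Working:
emit(-4) @ H1 ⇒ out+=-4
emit(4) @ H1 ⇒ out+=4
H0 returns 5
H1 returns [-4, 4, 5]
= [-4, 4, 5]

Answer: [-4, 4, 5]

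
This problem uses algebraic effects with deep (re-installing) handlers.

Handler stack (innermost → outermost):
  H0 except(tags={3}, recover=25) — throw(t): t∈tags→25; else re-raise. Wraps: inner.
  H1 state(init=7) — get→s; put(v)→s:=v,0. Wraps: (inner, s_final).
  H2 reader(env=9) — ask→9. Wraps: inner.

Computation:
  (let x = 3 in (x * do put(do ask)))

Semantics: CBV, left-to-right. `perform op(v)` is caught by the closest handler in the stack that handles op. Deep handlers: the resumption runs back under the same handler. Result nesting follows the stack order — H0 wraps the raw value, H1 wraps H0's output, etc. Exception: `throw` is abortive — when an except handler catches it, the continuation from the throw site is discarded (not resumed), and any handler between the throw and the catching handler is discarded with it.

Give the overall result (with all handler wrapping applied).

Step-by-step:
ask @ H2 ⇒ 9
put(9) @ H1 ⇒ s:=9
H0 returns 0
H1 returns (0, 9)
H2 returns (0, 9)
= (0, 9)

Answer: (0, 9)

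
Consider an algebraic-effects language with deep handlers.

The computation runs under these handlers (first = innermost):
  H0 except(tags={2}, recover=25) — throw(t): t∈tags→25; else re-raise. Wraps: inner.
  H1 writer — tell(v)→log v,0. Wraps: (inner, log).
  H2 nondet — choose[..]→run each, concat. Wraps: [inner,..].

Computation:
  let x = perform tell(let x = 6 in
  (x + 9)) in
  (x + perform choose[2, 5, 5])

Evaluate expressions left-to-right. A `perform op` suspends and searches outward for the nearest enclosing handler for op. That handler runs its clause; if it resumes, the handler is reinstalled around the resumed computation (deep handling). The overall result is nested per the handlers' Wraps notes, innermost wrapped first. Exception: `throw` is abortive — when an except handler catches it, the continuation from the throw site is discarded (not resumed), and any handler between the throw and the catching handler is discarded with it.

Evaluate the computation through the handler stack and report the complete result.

Answer: [(2, (15)), (5, (15)), (5, (15))]

Evaluation trace:
tell(15) @ H1 ⇒ log+=15
choose[2, 5, 5] @ H2
  branch[0] choose=2:
    H0 returns 2
    H1 returns (2, (15))
    H2 returns [(2, (15))]
  branch[1] choose=5:
    H0 returns 5
    H1 returns (5, (15))
    H2 returns [(5, (15))]
  branch[2] choose=5:
    H0 returns 5
    H1 returns (5, (15))
    H2 returns [(5, (15))]
= [(2, (15)), (5, (15)), (5, (15))]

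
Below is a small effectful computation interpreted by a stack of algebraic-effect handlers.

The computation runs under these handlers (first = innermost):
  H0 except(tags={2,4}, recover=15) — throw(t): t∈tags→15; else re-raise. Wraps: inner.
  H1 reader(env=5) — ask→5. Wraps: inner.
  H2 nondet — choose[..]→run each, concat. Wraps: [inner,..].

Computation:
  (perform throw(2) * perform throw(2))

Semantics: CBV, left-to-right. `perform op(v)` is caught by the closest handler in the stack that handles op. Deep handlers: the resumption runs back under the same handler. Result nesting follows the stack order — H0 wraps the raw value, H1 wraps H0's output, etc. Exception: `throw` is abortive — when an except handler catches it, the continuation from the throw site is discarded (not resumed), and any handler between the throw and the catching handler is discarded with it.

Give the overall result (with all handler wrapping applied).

Evaluation trace:
throw(2) @ H0 caught ⇒ 15
H1 returns 15
H2 returns [15]
= [15]

Answer: [15]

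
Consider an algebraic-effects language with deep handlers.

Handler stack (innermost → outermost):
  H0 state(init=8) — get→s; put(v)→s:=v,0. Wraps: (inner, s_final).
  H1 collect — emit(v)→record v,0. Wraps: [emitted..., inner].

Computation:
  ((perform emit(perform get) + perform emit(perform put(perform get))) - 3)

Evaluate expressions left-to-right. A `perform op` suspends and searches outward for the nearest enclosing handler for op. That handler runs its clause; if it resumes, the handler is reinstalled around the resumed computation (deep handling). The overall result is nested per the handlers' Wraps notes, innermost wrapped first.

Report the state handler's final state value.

Answer: 8

Evaluation trace:
get @ H0 ⇒ 8
emit(8) @ H1 ⇒ out+=8
get @ H0 ⇒ 8
put(8) @ H0 ⇒ s:=8
emit(0) @ H1 ⇒ out+=0
H0 returns (-3, 8)
H1 returns [8, 0, (-3, 8)]
= [8, 0, (-3, 8)]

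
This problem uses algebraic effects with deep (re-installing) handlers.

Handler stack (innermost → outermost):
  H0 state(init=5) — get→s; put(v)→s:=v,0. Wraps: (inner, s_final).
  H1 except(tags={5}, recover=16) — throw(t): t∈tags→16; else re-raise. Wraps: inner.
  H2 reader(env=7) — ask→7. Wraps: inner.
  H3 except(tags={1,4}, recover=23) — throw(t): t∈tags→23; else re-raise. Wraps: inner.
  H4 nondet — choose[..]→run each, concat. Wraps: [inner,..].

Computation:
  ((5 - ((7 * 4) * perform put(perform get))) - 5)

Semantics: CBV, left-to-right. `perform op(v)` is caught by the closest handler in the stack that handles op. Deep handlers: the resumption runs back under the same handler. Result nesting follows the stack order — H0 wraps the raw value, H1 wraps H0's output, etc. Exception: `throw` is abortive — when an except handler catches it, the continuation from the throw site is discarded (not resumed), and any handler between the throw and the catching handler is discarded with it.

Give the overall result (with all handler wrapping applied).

Evaluation trace:
get @ H0 ⇒ 5
put(5) @ H0 ⇒ s:=5
H0 returns (0, 5)
H1 returns (0, 5)
H2 returns (0, 5)
H3 returns (0, 5)
H4 returns [(0, 5)]
= [(0, 5)]

Answer: [(0, 5)]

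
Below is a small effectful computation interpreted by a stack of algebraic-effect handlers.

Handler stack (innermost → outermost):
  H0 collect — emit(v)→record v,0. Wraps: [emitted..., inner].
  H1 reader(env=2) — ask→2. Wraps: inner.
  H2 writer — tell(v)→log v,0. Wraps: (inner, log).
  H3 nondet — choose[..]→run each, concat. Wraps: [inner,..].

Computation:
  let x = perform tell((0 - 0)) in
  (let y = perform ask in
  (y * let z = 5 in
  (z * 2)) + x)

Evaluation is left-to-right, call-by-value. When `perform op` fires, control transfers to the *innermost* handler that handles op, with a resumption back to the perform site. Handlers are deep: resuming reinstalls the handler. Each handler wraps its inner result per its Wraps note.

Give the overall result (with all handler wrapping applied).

Answer: [([20], (0))]

Evaluation trace:
tell(0) @ H2 ⇒ log+=0
ask @ H1 ⇒ 2
H0 returns [20]
H1 returns [20]
H2 returns ([20], (0))
H3 returns [([20], (0))]
= [([20], (0))]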